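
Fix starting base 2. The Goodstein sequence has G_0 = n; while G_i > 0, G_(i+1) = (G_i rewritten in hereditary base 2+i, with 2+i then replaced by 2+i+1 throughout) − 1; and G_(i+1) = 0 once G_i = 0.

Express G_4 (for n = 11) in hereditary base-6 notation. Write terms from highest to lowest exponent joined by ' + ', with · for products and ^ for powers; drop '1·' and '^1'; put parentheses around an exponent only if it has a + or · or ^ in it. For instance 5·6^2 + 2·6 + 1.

6^(6 + 1) + 1

G_0=11  [base 2] 2^(2 + 1) + 2 + 1  →[2↦3]→  3^(3 + 1) + 3 + 1 = 85  −1 ⇒ G_1=84
G_1=84  [base 3] 3^(3 + 1) + 3  →[3↦4]→  4^(4 + 1) + 4 = 1028  −1 ⇒ G_2=1027
G_2=1027  [base 4] 4^(4 + 1) + 3  →[4↦5]→  5^(5 + 1) + 3 = 15628  −1 ⇒ G_3=15627
G_3=15627  [base 5] 5^(5 + 1) + 2  →[5↦6]→  6^(6 + 1) + 2 = 279938  −1 ⇒ G_4=279937
G_4=279937  [base 6] 6^(6 + 1) + 1  →[6↦7]→  7^(7 + 1) + 1 = 5764802  −1 ⇒ G_5=5764801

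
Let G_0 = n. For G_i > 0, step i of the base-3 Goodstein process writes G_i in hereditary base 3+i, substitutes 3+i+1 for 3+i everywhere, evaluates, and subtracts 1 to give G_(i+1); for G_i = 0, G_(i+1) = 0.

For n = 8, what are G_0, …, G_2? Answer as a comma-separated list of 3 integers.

8, 9, 10

[0] 8 ≡ 2·3 + 2 (base 3). Lift 4: 10. −1: 9.
[1] 9 ≡ 2·4 + 1 (base 4). Lift 5: 11. −1: 10.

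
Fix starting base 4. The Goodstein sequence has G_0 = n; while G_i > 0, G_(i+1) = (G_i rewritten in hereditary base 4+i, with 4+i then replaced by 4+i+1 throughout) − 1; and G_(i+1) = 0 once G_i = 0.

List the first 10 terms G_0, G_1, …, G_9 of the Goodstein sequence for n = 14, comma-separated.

G_0=14  [base 4] 3·4 + 2  →[4↦5]→  3·5 + 2 = 17  −1 ⇒ G_1=16
G_1=16  [base 5] 3·5 + 1  →[5↦6]→  3·6 + 1 = 19  −1 ⇒ G_2=18
G_2=18  [base 6] 3·6  →[6↦7]→  3·7 = 21  −1 ⇒ G_3=20
G_3=20  [base 7] 2·7 + 6  →[7↦8]→  2·8 + 6 = 22  −1 ⇒ G_4=21
G_4=21  [base 8] 2·8 + 5  →[8↦9]→  2·9 + 5 = 23  −1 ⇒ G_5=22
G_5=22  [base 9] 2·9 + 4  →[9↦10]→  2·10 + 4 = 24  −1 ⇒ G_6=23
G_6=23  [base 10] 2·10 + 3  →[10↦11]→  2·11 + 3 = 25  −1 ⇒ G_7=24
G_7=24  [base 11] 2·11 + 2  →[11↦12]→  2·12 + 2 = 26  −1 ⇒ G_8=25
G_8=25  [base 12] 2·12 + 1  →[12↦13]→  2·13 + 1 = 27  −1 ⇒ G_9=26

14, 16, 18, 20, 21, 22, 23, 24, 25, 26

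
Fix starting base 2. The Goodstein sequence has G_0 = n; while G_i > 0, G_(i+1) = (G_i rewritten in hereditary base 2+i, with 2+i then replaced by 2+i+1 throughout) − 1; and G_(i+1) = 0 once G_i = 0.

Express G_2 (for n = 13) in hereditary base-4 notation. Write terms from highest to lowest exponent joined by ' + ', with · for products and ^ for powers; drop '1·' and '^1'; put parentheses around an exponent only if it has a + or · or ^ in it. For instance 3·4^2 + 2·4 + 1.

4^(4 + 1) + 3·4^3 + 3·4^2 + 3·4 + 3

13 —HB2→ 2^(2 + 1) + 2^2 + 1 —bump→ 3^(3 + 1) + 3^3 + 1 = 109 —(−1)→ 108
108 —HB3→ 3^(3 + 1) + 3^3 —bump→ 4^(4 + 1) + 4^4 = 1280 —(−1)→ 1279
1279 —HB4→ 4^(4 + 1) + 3·4^3 + 3·4^2 + 3·4 + 3 —bump→ 5^(5 + 1) + 3·5^3 + 3·5^2 + 3·5 + 3 = 16093 —(−1)→ 16092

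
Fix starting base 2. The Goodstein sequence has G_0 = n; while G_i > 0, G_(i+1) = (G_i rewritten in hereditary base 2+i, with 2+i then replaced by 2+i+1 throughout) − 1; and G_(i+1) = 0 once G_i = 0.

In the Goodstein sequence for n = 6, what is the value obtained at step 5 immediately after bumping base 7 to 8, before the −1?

G_0=6  [base 2] 2^2 + 2  →[2↦3]→  3^3 + 3 = 30  −1 ⇒ G_1=29
G_1=29  [base 3] 3^3 + 2  →[3↦4]→  4^4 + 2 = 258  −1 ⇒ G_2=257
G_2=257  [base 4] 4^4 + 1  →[4↦5]→  5^5 + 1 = 3126  −1 ⇒ G_3=3125
G_3=3125  [base 5] 5^5  →[5↦6]→  6^6 = 46656  −1 ⇒ G_4=46655
G_4=46655  [base 6] 5·6^5 + 5·6^4 + 5·6^3 + 5·6^2 + 5·6 + 5  →[6↦7]→  5·7^5 + 5·7^4 + 5·7^3 + 5·7^2 + 5·7 + 5 = 98040  −1 ⇒ G_5=98039
G_5=98039  [base 7] 5·7^5 + 5·7^4 + 5·7^3 + 5·7^2 + 5·7 + 4  →[7↦8]→  5·8^5 + 5·8^4 + 5·8^3 + 5·8^2 + 5·8 + 4 = 187244  −1 ⇒ G_6=187243

187244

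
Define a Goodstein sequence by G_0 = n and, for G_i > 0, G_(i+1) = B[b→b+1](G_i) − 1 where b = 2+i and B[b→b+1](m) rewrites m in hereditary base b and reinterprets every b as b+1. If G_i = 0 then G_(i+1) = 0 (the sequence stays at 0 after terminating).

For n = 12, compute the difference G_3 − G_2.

14620

base 2: 12 = 2^(2 + 1) + 2^2; at 3: 3^(3 + 1) + 3^3 = 108; next = 107
base 3: 107 = 3^(3 + 1) + 2·3^2 + 2·3 + 2; at 4: 4^(4 + 1) + 2·4^2 + 2·4 + 2 = 1066; next = 1065
base 4: 1065 = 4^(4 + 1) + 2·4^2 + 2·4 + 1; at 5: 5^(5 + 1) + 2·5^2 + 2·5 + 1 = 15686; next = 15685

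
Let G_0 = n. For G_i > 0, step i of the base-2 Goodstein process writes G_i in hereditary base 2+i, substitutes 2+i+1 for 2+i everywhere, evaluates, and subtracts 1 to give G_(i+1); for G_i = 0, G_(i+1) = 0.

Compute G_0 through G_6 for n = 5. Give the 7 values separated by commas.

5, 27, 255, 467, 775, 1197, 1751

(0) 5|_2 = 2^2 + 1 ↦ 3^3 + 1|_3 = 28 ⇒ 27
(1) 27|_3 = 3^3 ↦ 4^4|_4 = 256 ⇒ 255
(2) 255|_4 = 3·4^3 + 3·4^2 + 3·4 + 3 ↦ 3·5^3 + 3·5^2 + 3·5 + 3|_5 = 468 ⇒ 467
(3) 467|_5 = 3·5^3 + 3·5^2 + 3·5 + 2 ↦ 3·6^3 + 3·6^2 + 3·6 + 2|_6 = 776 ⇒ 775
(4) 775|_6 = 3·6^3 + 3·6^2 + 3·6 + 1 ↦ 3·7^3 + 3·7^2 + 3·7 + 1|_7 = 1198 ⇒ 1197
(5) 1197|_7 = 3·7^3 + 3·7^2 + 3·7 ↦ 3·8^3 + 3·8^2 + 3·8|_8 = 1752 ⇒ 1751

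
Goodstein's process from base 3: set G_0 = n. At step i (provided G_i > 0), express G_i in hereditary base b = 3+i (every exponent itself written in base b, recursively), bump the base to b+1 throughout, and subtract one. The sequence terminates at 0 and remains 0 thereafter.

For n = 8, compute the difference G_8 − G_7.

0

i=0: 8 = 2·3 + 2 (b=3); 3→4: 2·4 + 2 = 10; 10−1 = 9
i=1: 9 = 2·4 + 1 (b=4); 4→5: 2·5 + 1 = 11; 11−1 = 10
i=2: 10 = 2·5 (b=5); 5→6: 2·6 = 12; 12−1 = 11
i=3: 11 = 6 + 5 (b=6); 6→7: 7 + 5 = 12; 12−1 = 11
i=4: 11 = 7 + 4 (b=7); 7→8: 8 + 4 = 12; 12−1 = 11
i=5: 11 = 8 + 3 (b=8); 8→9: 9 + 3 = 12; 12−1 = 11
i=6: 11 = 9 + 2 (b=9); 9→10: 10 + 2 = 12; 12−1 = 11
i=7: 11 = 10 + 1 (b=10); 10→11: 11 + 1 = 12; 12−1 = 11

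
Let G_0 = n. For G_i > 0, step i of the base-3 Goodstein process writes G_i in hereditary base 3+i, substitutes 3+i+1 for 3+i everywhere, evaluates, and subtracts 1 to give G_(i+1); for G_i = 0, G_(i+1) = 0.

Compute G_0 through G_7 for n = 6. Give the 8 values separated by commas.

6, 7, 7, 7, 7, 7, 6, 5

i=0: 6 = 2·3 (b=3); 3→4: 2·4 = 8; 8−1 = 7
i=1: 7 = 4 + 3 (b=4); 4→5: 5 + 3 = 8; 8−1 = 7
i=2: 7 = 5 + 2 (b=5); 5→6: 6 + 2 = 8; 8−1 = 7
i=3: 7 = 6 + 1 (b=6); 6→7: 7 + 1 = 8; 8−1 = 7
i=4: 7 = 7 (b=7); 7→8: 8 = 8; 8−1 = 7
i=5: 7 = 7 (b=8); 8→9: 7 = 7; 7−1 = 6
i=6: 6 = 6 (b=9); 9→10: 6 = 6; 6−1 = 5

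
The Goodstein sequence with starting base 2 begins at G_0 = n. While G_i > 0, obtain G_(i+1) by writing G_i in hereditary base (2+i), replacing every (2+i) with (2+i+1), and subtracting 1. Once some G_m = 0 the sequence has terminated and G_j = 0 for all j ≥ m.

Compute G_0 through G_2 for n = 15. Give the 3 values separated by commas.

15 —HB2→ 2^(2 + 1) + 2^2 + 2 + 1 —bump→ 3^(3 + 1) + 3^3 + 3 + 1 = 112 —(−1)→ 111
111 —HB3→ 3^(3 + 1) + 3^3 + 3 —bump→ 4^(4 + 1) + 4^4 + 4 = 1284 —(−1)→ 1283

15, 111, 1283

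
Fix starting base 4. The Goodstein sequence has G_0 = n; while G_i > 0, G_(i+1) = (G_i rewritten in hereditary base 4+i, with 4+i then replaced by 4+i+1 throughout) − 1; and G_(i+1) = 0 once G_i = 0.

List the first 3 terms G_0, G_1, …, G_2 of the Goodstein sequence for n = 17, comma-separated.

G_0=17  [base 4] 4^2 + 1  →[4↦5]→  5^2 + 1 = 26  −1 ⇒ G_1=25
G_1=25  [base 5] 5^2  →[5↦6]→  6^2 = 36  −1 ⇒ G_2=35

17, 25, 35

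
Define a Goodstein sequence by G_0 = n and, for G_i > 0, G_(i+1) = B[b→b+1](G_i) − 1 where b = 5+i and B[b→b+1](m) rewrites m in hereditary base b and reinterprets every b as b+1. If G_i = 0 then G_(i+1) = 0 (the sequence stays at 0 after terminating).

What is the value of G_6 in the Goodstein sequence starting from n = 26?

step 0: 26 = 5^2 + 1; sub 6 for 5: 6^2 + 1; = 37; G_1 = 37−1 = 36
step 1: 36 = 6^2; sub 7 for 6: 7^2; = 49; G_2 = 49−1 = 48
step 2: 48 = 6·7 + 6; sub 8 for 7: 6·8 + 6; = 54; G_3 = 54−1 = 53
step 3: 53 = 6·8 + 5; sub 9 for 8: 6·9 + 5; = 59; G_4 = 59−1 = 58
step 4: 58 = 6·9 + 4; sub 10 for 9: 6·10 + 4; = 64; G_5 = 64−1 = 63
step 5: 63 = 6·10 + 3; sub 11 for 10: 6·11 + 3; = 69; G_6 = 69−1 = 68

68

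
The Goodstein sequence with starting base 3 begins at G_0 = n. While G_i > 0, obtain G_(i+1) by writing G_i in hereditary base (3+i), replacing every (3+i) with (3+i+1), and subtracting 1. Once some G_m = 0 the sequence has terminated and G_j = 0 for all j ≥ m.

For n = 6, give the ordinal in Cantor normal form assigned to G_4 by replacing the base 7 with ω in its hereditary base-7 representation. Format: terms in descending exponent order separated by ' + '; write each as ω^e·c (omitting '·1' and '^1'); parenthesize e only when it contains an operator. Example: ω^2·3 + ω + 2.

i=0: 6 = 2·3 (b=3); 3→4: 2·4 = 8; 8−1 = 7
i=1: 7 = 4 + 3 (b=4); 4→5: 5 + 3 = 8; 8−1 = 7
i=2: 7 = 5 + 2 (b=5); 5→6: 6 + 2 = 8; 8−1 = 7
i=3: 7 = 6 + 1 (b=6); 6→7: 7 + 1 = 8; 8−1 = 7

ω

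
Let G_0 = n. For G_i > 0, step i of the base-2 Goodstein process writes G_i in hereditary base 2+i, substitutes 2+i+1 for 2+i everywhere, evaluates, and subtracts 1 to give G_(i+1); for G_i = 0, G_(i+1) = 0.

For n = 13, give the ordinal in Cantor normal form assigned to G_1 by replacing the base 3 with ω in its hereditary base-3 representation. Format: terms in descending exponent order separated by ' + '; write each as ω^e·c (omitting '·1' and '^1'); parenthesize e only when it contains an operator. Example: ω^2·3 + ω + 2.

ω^(ω + 1) + ω^ω

step 0: 13 = 2^(2 + 1) + 2^2 + 1; sub 3 for 2: 3^(3 + 1) + 3^3 + 1; = 109; G_1 = 109−1 = 108
step 1: 108 = 3^(3 + 1) + 3^3; sub 4 for 3: 4^(4 + 1) + 4^4; = 1280; G_2 = 1280−1 = 1279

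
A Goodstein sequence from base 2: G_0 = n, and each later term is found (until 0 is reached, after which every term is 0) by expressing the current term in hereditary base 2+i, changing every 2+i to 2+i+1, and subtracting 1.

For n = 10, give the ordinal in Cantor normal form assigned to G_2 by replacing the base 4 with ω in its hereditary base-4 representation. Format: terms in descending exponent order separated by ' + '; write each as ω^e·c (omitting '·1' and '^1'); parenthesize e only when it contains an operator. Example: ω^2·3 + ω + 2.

[0] 10 ≡ 2^(2 + 1) + 2 (base 2). Lift 3: 84. −1: 83.
[1] 83 ≡ 3^(3 + 1) + 2 (base 3). Lift 4: 1026. −1: 1025.
[2] 1025 ≡ 4^(4 + 1) + 1 (base 4). Lift 5: 15626. −1: 15625.

ω^(ω + 1) + 1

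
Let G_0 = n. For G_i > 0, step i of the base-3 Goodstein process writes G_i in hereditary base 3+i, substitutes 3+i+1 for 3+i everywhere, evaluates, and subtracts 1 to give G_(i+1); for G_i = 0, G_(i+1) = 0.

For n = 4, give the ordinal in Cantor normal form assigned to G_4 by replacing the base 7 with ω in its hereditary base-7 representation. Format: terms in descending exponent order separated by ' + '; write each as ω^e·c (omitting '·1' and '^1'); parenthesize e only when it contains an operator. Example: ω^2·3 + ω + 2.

4 —HB3→ 3 + 1 —bump→ 4 + 1 = 5 —(−1)→ 4
4 —HB4→ 4 —bump→ 5 = 5 —(−1)→ 4
4 —HB5→ 4 —bump→ 4 = 4 —(−1)→ 3
3 —HB6→ 3 —bump→ 3 = 3 —(−1)→ 2
2 —HB7→ 2 —bump→ 2 = 2 —(−1)→ 1

2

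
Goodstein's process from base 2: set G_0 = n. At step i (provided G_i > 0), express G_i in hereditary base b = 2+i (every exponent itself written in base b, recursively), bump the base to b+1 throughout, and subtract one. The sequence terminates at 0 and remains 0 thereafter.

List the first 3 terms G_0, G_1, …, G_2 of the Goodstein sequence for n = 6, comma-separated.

[0] 6 ≡ 2^2 + 2 (base 2). Lift 3: 30. −1: 29.
[1] 29 ≡ 3^3 + 2 (base 3). Lift 4: 258. −1: 257.

6, 29, 257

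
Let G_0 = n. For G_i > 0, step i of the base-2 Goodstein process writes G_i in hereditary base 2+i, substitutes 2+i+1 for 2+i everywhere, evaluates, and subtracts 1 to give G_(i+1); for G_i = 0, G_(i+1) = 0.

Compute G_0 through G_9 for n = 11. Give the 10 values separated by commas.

11, 84, 1027, 15627, 279937, 5764801, 134217727, 2749609302, 70077777775, 1997331745490

[0] 11 ≡ 2^(2 + 1) + 2 + 1 (base 2). Lift 3: 85. −1: 84.
[1] 84 ≡ 3^(3 + 1) + 3 (base 3). Lift 4: 1028. −1: 1027.
[2] 1027 ≡ 4^(4 + 1) + 3 (base 4). Lift 5: 15628. −1: 15627.
[3] 15627 ≡ 5^(5 + 1) + 2 (base 5). Lift 6: 279938. −1: 279937.
[4] 279937 ≡ 6^(6 + 1) + 1 (base 6). Lift 7: 5764802. −1: 5764801.
[5] 5764801 ≡ 7^(7 + 1) (base 7). Lift 8: 134217728. −1: 134217727.
[6] 134217727 ≡ 7·8^8 + 7·8^7 + 7·8^6 + 7·8^5 + 7·8^4 + 7·8^3 + 7·8^2 + 7·8 + 7 (base 8). Lift 9: 2749609303. −1: 2749609302.
[7] 2749609302 ≡ 7·9^9 + 7·9^7 + 7·9^6 + 7·9^5 + 7·9^4 + 7·9^3 + 7·9^2 + 7·9 + 6 (base 9). Lift 10: 70077777776. −1: 70077777775.
[8] 70077777775 ≡ 7·10^10 + 7·10^7 + 7·10^6 + 7·10^5 + 7·10^4 + 7·10^3 + 7·10^2 + 7·10 + 5 (base 10). Lift 11: 1997331745491. −1: 1997331745490.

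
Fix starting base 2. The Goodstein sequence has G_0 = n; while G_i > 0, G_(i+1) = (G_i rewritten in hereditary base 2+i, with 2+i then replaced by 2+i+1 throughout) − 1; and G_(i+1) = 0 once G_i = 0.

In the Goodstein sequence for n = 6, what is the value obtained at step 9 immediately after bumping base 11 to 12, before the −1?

1357260

6 —HB2→ 2^2 + 2 —bump→ 3^3 + 3 = 30 —(−1)→ 29
29 —HB3→ 3^3 + 2 —bump→ 4^4 + 2 = 258 —(−1)→ 257
257 —HB4→ 4^4 + 1 —bump→ 5^5 + 1 = 3126 —(−1)→ 3125
3125 —HB5→ 5^5 —bump→ 6^6 = 46656 —(−1)→ 46655
46655 —HB6→ 5·6^5 + 5·6^4 + 5·6^3 + 5·6^2 + 5·6 + 5 —bump→ 5·7^5 + 5·7^4 + 5·7^3 + 5·7^2 + 5·7 + 5 = 98040 —(−1)→ 98039
98039 —HB7→ 5·7^5 + 5·7^4 + 5·7^3 + 5·7^2 + 5·7 + 4 —bump→ 5·8^5 + 5·8^4 + 5·8^3 + 5·8^2 + 5·8 + 4 = 187244 —(−1)→ 187243
187243 —HB8→ 5·8^5 + 5·8^4 + 5·8^3 + 5·8^2 + 5·8 + 3 —bump→ 5·9^5 + 5·9^4 + 5·9^3 + 5·9^2 + 5·9 + 3 = 332148 —(−1)→ 332147
332147 —HB9→ 5·9^5 + 5·9^4 + 5·9^3 + 5·9^2 + 5·9 + 2 —bump→ 5·10^5 + 5·10^4 + 5·10^3 + 5·10^2 + 5·10 + 2 = 555552 —(−1)→ 555551
555551 —HB10→ 5·10^5 + 5·10^4 + 5·10^3 + 5·10^2 + 5·10 + 1 —bump→ 5·11^5 + 5·11^4 + 5·11^3 + 5·11^2 + 5·11 + 1 = 885776 —(−1)→ 885775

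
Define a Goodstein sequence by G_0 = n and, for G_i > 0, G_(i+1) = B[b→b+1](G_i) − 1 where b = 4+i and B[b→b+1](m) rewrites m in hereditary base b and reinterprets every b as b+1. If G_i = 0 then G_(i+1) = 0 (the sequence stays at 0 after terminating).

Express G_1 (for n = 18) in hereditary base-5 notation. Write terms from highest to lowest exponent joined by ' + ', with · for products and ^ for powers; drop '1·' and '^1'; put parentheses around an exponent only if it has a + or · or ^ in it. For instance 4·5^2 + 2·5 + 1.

5^2 + 1

G_0=18  [base 4] 4^2 + 2  →[4↦5]→  5^2 + 2 = 27  −1 ⇒ G_1=26
G_1=26  [base 5] 5^2 + 1  →[5↦6]→  6^2 + 1 = 37  −1 ⇒ G_2=36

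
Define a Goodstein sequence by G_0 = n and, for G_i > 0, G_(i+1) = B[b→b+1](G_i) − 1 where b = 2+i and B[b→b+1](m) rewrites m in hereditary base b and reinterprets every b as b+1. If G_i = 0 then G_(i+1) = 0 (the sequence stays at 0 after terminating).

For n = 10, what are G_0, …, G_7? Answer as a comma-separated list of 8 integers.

G_0 = 10. HB_2(10) = 2^(2 + 1) + 2. Bump = 84. G_1 = 83.
G_1 = 83. HB_3(83) = 3^(3 + 1) + 2. Bump = 1026. G_2 = 1025.
G_2 = 1025. HB_4(1025) = 4^(4 + 1) + 1. Bump = 15626. G_3 = 15625.
G_3 = 15625. HB_5(15625) = 5^(5 + 1). Bump = 279936. G_4 = 279935.
G_4 = 279935. HB_6(279935) = 5·6^6 + 5·6^5 + 5·6^4 + 5·6^3 + 5·6^2 + 5·6 + 5. Bump = 4215755. G_5 = 4215754.
G_5 = 4215754. HB_7(4215754) = 5·7^7 + 5·7^5 + 5·7^4 + 5·7^3 + 5·7^2 + 5·7 + 4. Bump = 84073324. G_6 = 84073323.
G_6 = 84073323. HB_8(84073323) = 5·8^8 + 5·8^5 + 5·8^4 + 5·8^3 + 5·8^2 + 5·8 + 3. Bump = 1937434593. G_7 = 1937434592.

10, 83, 1025, 15625, 279935, 4215754, 84073323, 1937434592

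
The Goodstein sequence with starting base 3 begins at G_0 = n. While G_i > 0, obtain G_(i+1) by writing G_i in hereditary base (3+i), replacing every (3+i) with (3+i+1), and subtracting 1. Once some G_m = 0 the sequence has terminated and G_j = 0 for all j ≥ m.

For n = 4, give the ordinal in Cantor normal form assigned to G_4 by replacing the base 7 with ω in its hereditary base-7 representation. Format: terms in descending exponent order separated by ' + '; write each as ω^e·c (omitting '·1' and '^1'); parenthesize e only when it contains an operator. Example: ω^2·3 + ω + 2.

2

G_0=4  [base 3] 3 + 1  →[3↦4]→  4 + 1 = 5  −1 ⇒ G_1=4
G_1=4  [base 4] 4  →[4↦5]→  5 = 5  −1 ⇒ G_2=4
G_2=4  [base 5] 4  →[5↦6]→  4 = 4  −1 ⇒ G_3=3
G_3=3  [base 6] 3  →[6↦7]→  3 = 3  −1 ⇒ G_4=2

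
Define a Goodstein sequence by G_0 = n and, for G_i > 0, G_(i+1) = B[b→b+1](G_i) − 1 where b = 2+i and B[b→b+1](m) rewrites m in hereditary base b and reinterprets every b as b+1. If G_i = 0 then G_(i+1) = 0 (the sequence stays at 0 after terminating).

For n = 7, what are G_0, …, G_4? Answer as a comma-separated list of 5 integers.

7, 30, 259, 3127, 46657

base 2: 7 = 2^2 + 2 + 1; at 3: 3^3 + 3 + 1 = 31; next = 30
base 3: 30 = 3^3 + 3; at 4: 4^4 + 4 = 260; next = 259
base 4: 259 = 4^4 + 3; at 5: 5^5 + 3 = 3128; next = 3127
base 5: 3127 = 5^5 + 2; at 6: 6^6 + 2 = 46658; next = 46657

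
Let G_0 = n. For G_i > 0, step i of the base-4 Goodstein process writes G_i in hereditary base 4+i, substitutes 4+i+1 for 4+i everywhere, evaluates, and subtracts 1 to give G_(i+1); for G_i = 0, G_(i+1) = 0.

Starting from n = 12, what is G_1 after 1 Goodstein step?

base 4: 12 = 3·4; at 5: 3·5 = 15; next = 14
base 5: 14 = 2·5 + 4; at 6: 2·6 + 4 = 16; next = 15

14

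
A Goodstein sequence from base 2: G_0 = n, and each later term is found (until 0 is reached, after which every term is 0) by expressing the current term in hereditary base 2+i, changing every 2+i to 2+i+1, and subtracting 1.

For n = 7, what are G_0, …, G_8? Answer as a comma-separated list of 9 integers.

7, 30, 259, 3127, 46657, 823543, 16777215, 37665879, 77777775

7 —HB2→ 2^2 + 2 + 1 —bump→ 3^3 + 3 + 1 = 31 —(−1)→ 30
30 —HB3→ 3^3 + 3 —bump→ 4^4 + 4 = 260 —(−1)→ 259
259 —HB4→ 4^4 + 3 —bump→ 5^5 + 3 = 3128 —(−1)→ 3127
3127 —HB5→ 5^5 + 2 —bump→ 6^6 + 2 = 46658 —(−1)→ 46657
46657 —HB6→ 6^6 + 1 —bump→ 7^7 + 1 = 823544 —(−1)→ 823543
823543 —HB7→ 7^7 —bump→ 8^8 = 16777216 —(−1)→ 16777215
16777215 —HB8→ 7·8^7 + 7·8^6 + 7·8^5 + 7·8^4 + 7·8^3 + 7·8^2 + 7·8 + 7 —bump→ 7·9^7 + 7·9^6 + 7·9^5 + 7·9^4 + 7·9^3 + 7·9^2 + 7·9 + 7 = 37665880 —(−1)→ 37665879
37665879 —HB9→ 7·9^7 + 7·9^6 + 7·9^5 + 7·9^4 + 7·9^3 + 7·9^2 + 7·9 + 6 —bump→ 7·10^7 + 7·10^6 + 7·10^5 + 7·10^4 + 7·10^3 + 7·10^2 + 7·10 + 6 = 77777776 —(−1)→ 77777775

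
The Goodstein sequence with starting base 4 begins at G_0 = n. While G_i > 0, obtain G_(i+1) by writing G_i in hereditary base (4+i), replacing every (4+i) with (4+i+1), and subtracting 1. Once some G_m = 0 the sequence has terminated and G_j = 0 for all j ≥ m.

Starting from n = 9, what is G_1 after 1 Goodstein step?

10

base 4: 9 = 2·4 + 1; at 5: 2·5 + 1 = 11; next = 10
base 5: 10 = 2·5; at 6: 2·6 = 12; next = 11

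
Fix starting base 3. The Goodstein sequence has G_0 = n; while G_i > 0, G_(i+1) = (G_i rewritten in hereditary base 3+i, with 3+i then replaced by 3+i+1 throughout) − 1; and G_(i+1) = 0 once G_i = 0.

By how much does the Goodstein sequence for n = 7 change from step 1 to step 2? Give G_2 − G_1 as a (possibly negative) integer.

G_0 = 7. HB_3(7) = 2·3 + 1. Bump = 9. G_1 = 8.
G_1 = 8. HB_4(8) = 2·4. Bump = 10. G_2 = 9.

1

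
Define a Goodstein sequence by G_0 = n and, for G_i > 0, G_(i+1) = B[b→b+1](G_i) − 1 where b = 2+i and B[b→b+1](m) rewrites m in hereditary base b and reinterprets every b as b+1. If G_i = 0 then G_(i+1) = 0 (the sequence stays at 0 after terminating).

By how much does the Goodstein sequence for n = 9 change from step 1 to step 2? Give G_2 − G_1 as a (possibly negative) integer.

942

G_0 = 9. HB_2(9) = 2^(2 + 1) + 1. Bump = 82. G_1 = 81.
G_1 = 81. HB_3(81) = 3^(3 + 1). Bump = 1024. G_2 = 1023.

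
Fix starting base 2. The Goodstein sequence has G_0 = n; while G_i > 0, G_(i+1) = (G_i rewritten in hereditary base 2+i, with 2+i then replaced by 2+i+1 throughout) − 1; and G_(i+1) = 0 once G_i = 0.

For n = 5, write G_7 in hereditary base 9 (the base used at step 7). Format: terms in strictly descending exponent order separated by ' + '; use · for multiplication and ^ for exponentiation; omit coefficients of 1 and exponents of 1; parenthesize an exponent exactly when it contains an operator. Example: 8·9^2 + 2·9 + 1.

3·9^3 + 3·9^2 + 2·9 + 6

5 —HB2→ 2^2 + 1 —bump→ 3^3 + 1 = 28 —(−1)→ 27
27 —HB3→ 3^3 —bump→ 4^4 = 256 —(−1)→ 255
255 —HB4→ 3·4^3 + 3·4^2 + 3·4 + 3 —bump→ 3·5^3 + 3·5^2 + 3·5 + 3 = 468 —(−1)→ 467
467 —HB5→ 3·5^3 + 3·5^2 + 3·5 + 2 —bump→ 3·6^3 + 3·6^2 + 3·6 + 2 = 776 —(−1)→ 775
775 —HB6→ 3·6^3 + 3·6^2 + 3·6 + 1 —bump→ 3·7^3 + 3·7^2 + 3·7 + 1 = 1198 —(−1)→ 1197
1197 —HB7→ 3·7^3 + 3·7^2 + 3·7 —bump→ 3·8^3 + 3·8^2 + 3·8 = 1752 —(−1)→ 1751
1751 —HB8→ 3·8^3 + 3·8^2 + 2·8 + 7 —bump→ 3·9^3 + 3·9^2 + 2·9 + 7 = 2455 —(−1)→ 2454
2454 —HB9→ 3·9^3 + 3·9^2 + 2·9 + 6 —bump→ 3·10^3 + 3·10^2 + 2·10 + 6 = 3326 —(−1)→ 3325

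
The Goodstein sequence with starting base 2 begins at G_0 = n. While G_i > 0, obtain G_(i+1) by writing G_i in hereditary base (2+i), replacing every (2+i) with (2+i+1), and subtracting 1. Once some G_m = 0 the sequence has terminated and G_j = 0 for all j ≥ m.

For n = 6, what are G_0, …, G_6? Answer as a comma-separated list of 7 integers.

6, 29, 257, 3125, 46655, 98039, 187243

G_0 = 6. HB_2(6) = 2^2 + 2. Bump = 30. G_1 = 29.
G_1 = 29. HB_3(29) = 3^3 + 2. Bump = 258. G_2 = 257.
G_2 = 257. HB_4(257) = 4^4 + 1. Bump = 3126. G_3 = 3125.
G_3 = 3125. HB_5(3125) = 5^5. Bump = 46656. G_4 = 46655.
G_4 = 46655. HB_6(46655) = 5·6^5 + 5·6^4 + 5·6^3 + 5·6^2 + 5·6 + 5. Bump = 98040. G_5 = 98039.
G_5 = 98039. HB_7(98039) = 5·7^5 + 5·7^4 + 5·7^3 + 5·7^2 + 5·7 + 4. Bump = 187244. G_6 = 187243.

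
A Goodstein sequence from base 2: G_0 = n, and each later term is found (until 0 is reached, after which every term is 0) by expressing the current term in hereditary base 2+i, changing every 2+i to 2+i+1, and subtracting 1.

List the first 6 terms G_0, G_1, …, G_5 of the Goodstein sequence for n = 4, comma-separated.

[0] 4 ≡ 2^2 (base 2). Lift 3: 27. −1: 26.
[1] 26 ≡ 2·3^2 + 2·3 + 2 (base 3). Lift 4: 42. −1: 41.
[2] 41 ≡ 2·4^2 + 2·4 + 1 (base 4). Lift 5: 61. −1: 60.
[3] 60 ≡ 2·5^2 + 2·5 (base 5). Lift 6: 84. −1: 83.
[4] 83 ≡ 2·6^2 + 6 + 5 (base 6). Lift 7: 110. −1: 109.

4, 26, 41, 60, 83, 109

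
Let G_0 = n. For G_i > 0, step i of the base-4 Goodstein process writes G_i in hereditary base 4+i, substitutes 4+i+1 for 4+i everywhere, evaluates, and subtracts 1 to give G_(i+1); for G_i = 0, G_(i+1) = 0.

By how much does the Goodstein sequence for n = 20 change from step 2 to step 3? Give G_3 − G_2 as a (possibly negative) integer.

12

20 —HB4→ 4^2 + 4 —bump→ 5^2 + 5 = 30 —(−1)→ 29
29 —HB5→ 5^2 + 4 —bump→ 6^2 + 4 = 40 —(−1)→ 39
39 —HB6→ 6^2 + 3 —bump→ 7^2 + 3 = 52 —(−1)→ 51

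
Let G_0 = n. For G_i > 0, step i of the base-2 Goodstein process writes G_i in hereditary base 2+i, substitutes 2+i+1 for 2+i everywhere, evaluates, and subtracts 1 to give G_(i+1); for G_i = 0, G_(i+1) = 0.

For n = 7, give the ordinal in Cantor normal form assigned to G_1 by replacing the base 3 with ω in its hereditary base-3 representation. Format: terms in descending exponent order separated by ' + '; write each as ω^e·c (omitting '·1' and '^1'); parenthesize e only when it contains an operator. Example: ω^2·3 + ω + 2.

ω^ω + ω

G_0 = 7. HB_2(7) = 2^2 + 2 + 1. Bump = 31. G_1 = 30.
G_1 = 30. HB_3(30) = 3^3 + 3. Bump = 260. G_2 = 259.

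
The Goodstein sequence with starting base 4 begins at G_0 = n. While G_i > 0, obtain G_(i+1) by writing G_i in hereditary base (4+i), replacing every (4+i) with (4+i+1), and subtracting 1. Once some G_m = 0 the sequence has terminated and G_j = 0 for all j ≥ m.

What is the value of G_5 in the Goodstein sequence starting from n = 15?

G_0 = 15. HB_4(15) = 3·4 + 3. Bump = 18. G_1 = 17.
G_1 = 17. HB_5(17) = 3·5 + 2. Bump = 20. G_2 = 19.
G_2 = 19. HB_6(19) = 3·6 + 1. Bump = 22. G_3 = 21.
G_3 = 21. HB_7(21) = 3·7. Bump = 24. G_4 = 23.
G_4 = 23. HB_8(23) = 2·8 + 7. Bump = 25. G_5 = 24.
G_5 = 24. HB_9(24) = 2·9 + 6. Bump = 26. G_6 = 25.

24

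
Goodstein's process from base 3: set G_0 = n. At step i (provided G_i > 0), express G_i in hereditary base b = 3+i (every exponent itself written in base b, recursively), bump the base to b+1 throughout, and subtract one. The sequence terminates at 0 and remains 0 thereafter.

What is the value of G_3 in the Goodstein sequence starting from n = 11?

i=0: 11 = 3^2 + 2 (b=3); 3→4: 4^2 + 2 = 18; 18−1 = 17
i=1: 17 = 4^2 + 1 (b=4); 4→5: 5^2 + 1 = 26; 26−1 = 25
i=2: 25 = 5^2 (b=5); 5→6: 6^2 = 36; 36−1 = 35
i=3: 35 = 5·6 + 5 (b=6); 6→7: 5·7 + 5 = 40; 40−1 = 39

35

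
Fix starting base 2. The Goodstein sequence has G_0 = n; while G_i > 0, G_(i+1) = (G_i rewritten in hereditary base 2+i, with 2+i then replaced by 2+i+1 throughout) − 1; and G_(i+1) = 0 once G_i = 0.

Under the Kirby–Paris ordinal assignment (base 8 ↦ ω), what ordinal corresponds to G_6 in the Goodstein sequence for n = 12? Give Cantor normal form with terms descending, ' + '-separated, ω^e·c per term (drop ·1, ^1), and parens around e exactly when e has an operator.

(0) 12|_2 = 2^(2 + 1) + 2^2 ↦ 3^(3 + 1) + 3^3|_3 = 108 ⇒ 107
(1) 107|_3 = 3^(3 + 1) + 2·3^2 + 2·3 + 2 ↦ 4^(4 + 1) + 2·4^2 + 2·4 + 2|_4 = 1066 ⇒ 1065
(2) 1065|_4 = 4^(4 + 1) + 2·4^2 + 2·4 + 1 ↦ 5^(5 + 1) + 2·5^2 + 2·5 + 1|_5 = 15686 ⇒ 15685
(3) 15685|_5 = 5^(5 + 1) + 2·5^2 + 2·5 ↦ 6^(6 + 1) + 2·6^2 + 2·6|_6 = 280020 ⇒ 280019
(4) 280019|_6 = 6^(6 + 1) + 2·6^2 + 6 + 5 ↦ 7^(7 + 1) + 2·7^2 + 7 + 5|_7 = 5764911 ⇒ 5764910
(5) 5764910|_7 = 7^(7 + 1) + 2·7^2 + 7 + 4 ↦ 8^(8 + 1) + 2·8^2 + 8 + 4|_8 = 134217868 ⇒ 134217867
(6) 134217867|_8 = 8^(8 + 1) + 2·8^2 + 8 + 3 ↦ 9^(9 + 1) + 2·9^2 + 9 + 3|_9 = 3486784575 ⇒ 3486784574

ω^(ω + 1) + ω^2·2 + ω + 3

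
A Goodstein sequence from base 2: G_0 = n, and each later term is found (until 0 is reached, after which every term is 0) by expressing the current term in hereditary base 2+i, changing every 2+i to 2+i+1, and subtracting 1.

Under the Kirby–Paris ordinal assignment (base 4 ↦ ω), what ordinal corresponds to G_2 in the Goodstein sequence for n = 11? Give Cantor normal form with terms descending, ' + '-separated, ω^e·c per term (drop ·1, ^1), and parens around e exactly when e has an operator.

11 —HB2→ 2^(2 + 1) + 2 + 1 —bump→ 3^(3 + 1) + 3 + 1 = 85 —(−1)→ 84
84 —HB3→ 3^(3 + 1) + 3 —bump→ 4^(4 + 1) + 4 = 1028 —(−1)→ 1027

ω^(ω + 1) + 3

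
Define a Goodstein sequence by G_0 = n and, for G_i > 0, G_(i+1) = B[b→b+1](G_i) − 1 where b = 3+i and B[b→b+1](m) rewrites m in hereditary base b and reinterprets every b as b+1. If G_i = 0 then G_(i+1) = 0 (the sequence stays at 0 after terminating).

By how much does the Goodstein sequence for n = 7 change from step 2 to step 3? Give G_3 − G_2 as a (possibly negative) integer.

G_0=7  [base 3] 2·3 + 1  →[3↦4]→  2·4 + 1 = 9  −1 ⇒ G_1=8
G_1=8  [base 4] 2·4  →[4↦5]→  2·5 = 10  −1 ⇒ G_2=9
G_2=9  [base 5] 5 + 4  →[5↦6]→  6 + 4 = 10  −1 ⇒ G_3=9

0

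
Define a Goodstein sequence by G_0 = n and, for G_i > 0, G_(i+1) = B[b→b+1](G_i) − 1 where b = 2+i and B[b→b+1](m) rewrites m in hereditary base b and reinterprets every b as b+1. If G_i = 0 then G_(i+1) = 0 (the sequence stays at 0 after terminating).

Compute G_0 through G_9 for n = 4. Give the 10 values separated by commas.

base 2: 4 = 2^2; at 3: 3^3 = 27; next = 26
base 3: 26 = 2·3^2 + 2·3 + 2; at 4: 2·4^2 + 2·4 + 2 = 42; next = 41
base 4: 41 = 2·4^2 + 2·4 + 1; at 5: 2·5^2 + 2·5 + 1 = 61; next = 60
base 5: 60 = 2·5^2 + 2·5; at 6: 2·6^2 + 2·6 = 84; next = 83
base 6: 83 = 2·6^2 + 6 + 5; at 7: 2·7^2 + 7 + 5 = 110; next = 109
base 7: 109 = 2·7^2 + 7 + 4; at 8: 2·8^2 + 8 + 4 = 140; next = 139
base 8: 139 = 2·8^2 + 8 + 3; at 9: 2·9^2 + 9 + 3 = 174; next = 173
base 9: 173 = 2·9^2 + 9 + 2; at 10: 2·10^2 + 10 + 2 = 212; next = 211
base 10: 211 = 2·10^2 + 10 + 1; at 11: 2·11^2 + 11 + 1 = 254; next = 253

4, 26, 41, 60, 83, 109, 139, 173, 211, 253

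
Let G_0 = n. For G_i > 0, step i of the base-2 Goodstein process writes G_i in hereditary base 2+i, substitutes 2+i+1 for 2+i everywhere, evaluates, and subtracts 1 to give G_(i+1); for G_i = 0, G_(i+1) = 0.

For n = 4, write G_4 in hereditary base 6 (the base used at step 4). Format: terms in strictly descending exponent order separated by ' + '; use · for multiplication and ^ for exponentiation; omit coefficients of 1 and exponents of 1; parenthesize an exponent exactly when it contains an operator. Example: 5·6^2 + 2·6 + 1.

(0) 4|_2 = 2^2 ↦ 3^3|_3 = 27 ⇒ 26
(1) 26|_3 = 2·3^2 + 2·3 + 2 ↦ 2·4^2 + 2·4 + 2|_4 = 42 ⇒ 41
(2) 41|_4 = 2·4^2 + 2·4 + 1 ↦ 2·5^2 + 2·5 + 1|_5 = 61 ⇒ 60
(3) 60|_5 = 2·5^2 + 2·5 ↦ 2·6^2 + 2·6|_6 = 84 ⇒ 83
(4) 83|_6 = 2·6^2 + 6 + 5 ↦ 2·7^2 + 7 + 5|_7 = 110 ⇒ 109

2·6^2 + 6 + 5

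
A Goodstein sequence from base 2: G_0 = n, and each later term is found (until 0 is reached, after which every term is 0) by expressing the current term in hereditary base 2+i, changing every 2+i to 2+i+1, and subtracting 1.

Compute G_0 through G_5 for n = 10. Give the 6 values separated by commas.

(0) 10|_2 = 2^(2 + 1) + 2 ↦ 3^(3 + 1) + 3|_3 = 84 ⇒ 83
(1) 83|_3 = 3^(3 + 1) + 2 ↦ 4^(4 + 1) + 2|_4 = 1026 ⇒ 1025
(2) 1025|_4 = 4^(4 + 1) + 1 ↦ 5^(5 + 1) + 1|_5 = 15626 ⇒ 15625
(3) 15625|_5 = 5^(5 + 1) ↦ 6^(6 + 1)|_6 = 279936 ⇒ 279935
(4) 279935|_6 = 5·6^6 + 5·6^5 + 5·6^4 + 5·6^3 + 5·6^2 + 5·6 + 5 ↦ 5·7^7 + 5·7^5 + 5·7^4 + 5·7^3 + 5·7^2 + 5·7 + 5|_7 = 4215755 ⇒ 4215754

10, 83, 1025, 15625, 279935, 4215754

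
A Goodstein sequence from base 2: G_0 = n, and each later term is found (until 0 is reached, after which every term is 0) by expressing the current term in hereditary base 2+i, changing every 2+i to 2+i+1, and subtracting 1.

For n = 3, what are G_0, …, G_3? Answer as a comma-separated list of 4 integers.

3 —HB2→ 2 + 1 —bump→ 3 + 1 = 4 —(−1)→ 3
3 —HB3→ 3 —bump→ 4 = 4 —(−1)→ 3
3 —HB4→ 3 —bump→ 3 = 3 —(−1)→ 2

3, 3, 3, 2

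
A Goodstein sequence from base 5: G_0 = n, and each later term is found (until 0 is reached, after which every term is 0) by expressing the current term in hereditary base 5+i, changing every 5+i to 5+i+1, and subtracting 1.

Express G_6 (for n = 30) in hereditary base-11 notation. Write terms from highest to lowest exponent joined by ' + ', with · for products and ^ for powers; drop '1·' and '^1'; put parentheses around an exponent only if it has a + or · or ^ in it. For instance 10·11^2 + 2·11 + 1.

i=0: 30 = 5^2 + 5 (b=5); 5→6: 6^2 + 6 = 42; 42−1 = 41
i=1: 41 = 6^2 + 5 (b=6); 6→7: 7^2 + 5 = 54; 54−1 = 53
i=2: 53 = 7^2 + 4 (b=7); 7→8: 8^2 + 4 = 68; 68−1 = 67
i=3: 67 = 8^2 + 3 (b=8); 8→9: 9^2 + 3 = 84; 84−1 = 83
i=4: 83 = 9^2 + 2 (b=9); 9→10: 10^2 + 2 = 102; 102−1 = 101
i=5: 101 = 10^2 + 1 (b=10); 10→11: 11^2 + 1 = 122; 122−1 = 121

11^2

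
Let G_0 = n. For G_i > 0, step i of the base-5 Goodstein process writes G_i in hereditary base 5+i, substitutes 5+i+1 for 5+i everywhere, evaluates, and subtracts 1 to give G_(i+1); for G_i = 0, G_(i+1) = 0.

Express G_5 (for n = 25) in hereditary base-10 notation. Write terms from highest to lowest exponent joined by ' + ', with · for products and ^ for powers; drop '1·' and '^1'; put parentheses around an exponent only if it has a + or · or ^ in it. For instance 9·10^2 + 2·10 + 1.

5·10 + 1

25 —HB5→ 5^2 —bump→ 6^2 = 36 —(−1)→ 35
35 —HB6→ 5·6 + 5 —bump→ 5·7 + 5 = 40 —(−1)→ 39
39 —HB7→ 5·7 + 4 —bump→ 5·8 + 4 = 44 —(−1)→ 43
43 —HB8→ 5·8 + 3 —bump→ 5·9 + 3 = 48 —(−1)→ 47
47 —HB9→ 5·9 + 2 —bump→ 5·10 + 2 = 52 —(−1)→ 51
51 —HB10→ 5·10 + 1 —bump→ 5·11 + 1 = 56 —(−1)→ 55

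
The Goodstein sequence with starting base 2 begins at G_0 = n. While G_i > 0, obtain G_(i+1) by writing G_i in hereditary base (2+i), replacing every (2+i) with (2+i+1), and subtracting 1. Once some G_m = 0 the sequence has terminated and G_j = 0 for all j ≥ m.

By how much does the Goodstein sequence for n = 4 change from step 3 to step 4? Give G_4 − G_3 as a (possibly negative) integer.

4 —HB2→ 2^2 —bump→ 3^3 = 27 —(−1)→ 26
26 —HB3→ 2·3^2 + 2·3 + 2 —bump→ 2·4^2 + 2·4 + 2 = 42 —(−1)→ 41
41 —HB4→ 2·4^2 + 2·4 + 1 —bump→ 2·5^2 + 2·5 + 1 = 61 —(−1)→ 60
60 —HB5→ 2·5^2 + 2·5 —bump→ 2·6^2 + 2·6 = 84 —(−1)→ 83

23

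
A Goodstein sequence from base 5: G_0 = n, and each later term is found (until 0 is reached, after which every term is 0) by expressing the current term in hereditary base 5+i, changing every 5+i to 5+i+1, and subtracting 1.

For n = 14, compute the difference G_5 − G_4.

1

base 5: 14 = 2·5 + 4; at 6: 2·6 + 4 = 16; next = 15
base 6: 15 = 2·6 + 3; at 7: 2·7 + 3 = 17; next = 16
base 7: 16 = 2·7 + 2; at 8: 2·8 + 2 = 18; next = 17
base 8: 17 = 2·8 + 1; at 9: 2·9 + 1 = 19; next = 18
base 9: 18 = 2·9; at 10: 2·10 = 20; next = 19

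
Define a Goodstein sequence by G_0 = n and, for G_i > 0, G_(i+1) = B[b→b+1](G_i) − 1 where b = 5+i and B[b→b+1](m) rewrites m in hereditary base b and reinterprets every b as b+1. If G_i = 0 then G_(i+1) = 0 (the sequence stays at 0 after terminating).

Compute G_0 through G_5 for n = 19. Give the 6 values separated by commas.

19, 21, 23, 25, 27, 29

base 5: 19 = 3·5 + 4; at 6: 3·6 + 4 = 22; next = 21
base 6: 21 = 3·6 + 3; at 7: 3·7 + 3 = 24; next = 23
base 7: 23 = 3·7 + 2; at 8: 3·8 + 2 = 26; next = 25
base 8: 25 = 3·8 + 1; at 9: 3·9 + 1 = 28; next = 27
base 9: 27 = 3·9; at 10: 3·10 = 30; next = 29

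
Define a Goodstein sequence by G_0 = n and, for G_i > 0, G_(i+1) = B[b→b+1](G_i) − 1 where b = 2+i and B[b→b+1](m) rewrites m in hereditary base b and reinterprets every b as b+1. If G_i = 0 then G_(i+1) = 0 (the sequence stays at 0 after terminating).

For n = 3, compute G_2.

3

i=0: 3 = 2 + 1 (b=2); 2→3: 3 + 1 = 4; 4−1 = 3
i=1: 3 = 3 (b=3); 3→4: 4 = 4; 4−1 = 3
i=2: 3 = 3 (b=4); 4→5: 3 = 3; 3−1 = 2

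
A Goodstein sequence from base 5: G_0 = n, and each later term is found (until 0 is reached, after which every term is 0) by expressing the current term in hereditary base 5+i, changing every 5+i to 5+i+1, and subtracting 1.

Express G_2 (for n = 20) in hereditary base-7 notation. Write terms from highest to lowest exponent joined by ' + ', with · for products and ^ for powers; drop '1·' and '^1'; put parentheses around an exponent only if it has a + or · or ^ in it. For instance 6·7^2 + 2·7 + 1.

3·7 + 4

(0) 20|_5 = 4·5 ↦ 4·6|_6 = 24 ⇒ 23
(1) 23|_6 = 3·6 + 5 ↦ 3·7 + 5|_7 = 26 ⇒ 25
(2) 25|_7 = 3·7 + 4 ↦ 3·8 + 4|_8 = 28 ⇒ 27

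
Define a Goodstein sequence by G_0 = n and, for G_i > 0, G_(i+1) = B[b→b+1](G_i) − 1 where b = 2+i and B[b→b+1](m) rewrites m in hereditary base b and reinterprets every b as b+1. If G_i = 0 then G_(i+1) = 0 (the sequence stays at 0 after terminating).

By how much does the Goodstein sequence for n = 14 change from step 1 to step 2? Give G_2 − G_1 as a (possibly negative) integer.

1171

G_0 = 14. HB_2(14) = 2^(2 + 1) + 2^2 + 2. Bump = 111. G_1 = 110.
G_1 = 110. HB_3(110) = 3^(3 + 1) + 3^3 + 2. Bump = 1282. G_2 = 1281.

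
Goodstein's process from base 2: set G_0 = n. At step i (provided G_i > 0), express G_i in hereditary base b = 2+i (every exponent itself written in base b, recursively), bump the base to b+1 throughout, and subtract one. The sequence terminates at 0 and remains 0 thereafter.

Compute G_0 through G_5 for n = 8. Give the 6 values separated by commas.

i=0: 8 = 2^(2 + 1) (b=2); 2→3: 3^(3 + 1) = 81; 81−1 = 80
i=1: 80 = 2·3^3 + 2·3^2 + 2·3 + 2 (b=3); 3→4: 2·4^4 + 2·4^2 + 2·4 + 2 = 554; 554−1 = 553
i=2: 553 = 2·4^4 + 2·4^2 + 2·4 + 1 (b=4); 4→5: 2·5^5 + 2·5^2 + 2·5 + 1 = 6311; 6311−1 = 6310
i=3: 6310 = 2·5^5 + 2·5^2 + 2·5 (b=5); 5→6: 2·6^6 + 2·6^2 + 2·6 = 93396; 93396−1 = 93395
i=4: 93395 = 2·6^6 + 2·6^2 + 6 + 5 (b=6); 6→7: 2·7^7 + 2·7^2 + 7 + 5 = 1647196; 1647196−1 = 1647195

8, 80, 553, 6310, 93395, 1647195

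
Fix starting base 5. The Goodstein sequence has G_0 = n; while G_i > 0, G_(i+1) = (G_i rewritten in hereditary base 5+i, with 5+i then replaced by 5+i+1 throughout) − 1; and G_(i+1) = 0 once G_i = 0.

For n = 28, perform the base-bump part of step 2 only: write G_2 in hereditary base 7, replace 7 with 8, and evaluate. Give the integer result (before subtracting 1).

65

step 0: 28 = 5^2 + 3; sub 6 for 5: 6^2 + 3; = 39; G_1 = 39−1 = 38
step 1: 38 = 6^2 + 2; sub 7 for 6: 7^2 + 2; = 51; G_2 = 51−1 = 50
step 2: 50 = 7^2 + 1; sub 8 for 7: 8^2 + 1; = 65; G_3 = 65−1 = 64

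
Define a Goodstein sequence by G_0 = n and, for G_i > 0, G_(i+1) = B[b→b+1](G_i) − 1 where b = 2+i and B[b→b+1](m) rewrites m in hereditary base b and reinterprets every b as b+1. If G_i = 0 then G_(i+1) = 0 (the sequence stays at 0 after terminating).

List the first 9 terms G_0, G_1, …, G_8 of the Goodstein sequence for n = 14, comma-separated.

14 —HB2→ 2^(2 + 1) + 2^2 + 2 —bump→ 3^(3 + 1) + 3^3 + 3 = 111 —(−1)→ 110
110 —HB3→ 3^(3 + 1) + 3^3 + 2 —bump→ 4^(4 + 1) + 4^4 + 2 = 1282 —(−1)→ 1281
1281 —HB4→ 4^(4 + 1) + 4^4 + 1 —bump→ 5^(5 + 1) + 5^5 + 1 = 18751 —(−1)→ 18750
18750 —HB5→ 5^(5 + 1) + 5^5 —bump→ 6^(6 + 1) + 6^6 = 326592 —(−1)→ 326591
326591 —HB6→ 6^(6 + 1) + 5·6^5 + 5·6^4 + 5·6^3 + 5·6^2 + 5·6 + 5 —bump→ 7^(7 + 1) + 5·7^5 + 5·7^4 + 5·7^3 + 5·7^2 + 5·7 + 5 = 5862841 —(−1)→ 5862840
5862840 —HB7→ 7^(7 + 1) + 5·7^5 + 5·7^4 + 5·7^3 + 5·7^2 + 5·7 + 4 —bump→ 8^(8 + 1) + 5·8^5 + 5·8^4 + 5·8^3 + 5·8^2 + 5·8 + 4 = 134404972 —(−1)→ 134404971
134404971 —HB8→ 8^(8 + 1) + 5·8^5 + 5·8^4 + 5·8^3 + 5·8^2 + 5·8 + 3 —bump→ 9^(9 + 1) + 5·9^5 + 5·9^4 + 5·9^3 + 5·9^2 + 5·9 + 3 = 3487116549 —(−1)→ 3487116548
3487116548 —HB9→ 9^(9 + 1) + 5·9^5 + 5·9^4 + 5·9^3 + 5·9^2 + 5·9 + 2 —bump→ 10^(10 + 1) + 5·10^5 + 5·10^4 + 5·10^3 + 5·10^2 + 5·10 + 2 = 100000555552 —(−1)→ 100000555551

14, 110, 1281, 18750, 326591, 5862840, 134404971, 3487116548, 100000555551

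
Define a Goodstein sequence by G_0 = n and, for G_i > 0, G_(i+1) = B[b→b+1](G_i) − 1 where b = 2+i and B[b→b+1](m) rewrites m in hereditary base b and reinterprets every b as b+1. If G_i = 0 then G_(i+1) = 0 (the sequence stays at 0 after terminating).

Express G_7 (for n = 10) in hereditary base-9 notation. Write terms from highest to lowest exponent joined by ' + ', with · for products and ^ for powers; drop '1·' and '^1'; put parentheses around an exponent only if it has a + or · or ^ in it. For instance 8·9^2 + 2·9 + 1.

5·9^9 + 5·9^5 + 5·9^4 + 5·9^3 + 5·9^2 + 5·9 + 2

G_0 = 10. HB_2(10) = 2^(2 + 1) + 2. Bump = 84. G_1 = 83.
G_1 = 83. HB_3(83) = 3^(3 + 1) + 2. Bump = 1026. G_2 = 1025.
G_2 = 1025. HB_4(1025) = 4^(4 + 1) + 1. Bump = 15626. G_3 = 15625.
G_3 = 15625. HB_5(15625) = 5^(5 + 1). Bump = 279936. G_4 = 279935.
G_4 = 279935. HB_6(279935) = 5·6^6 + 5·6^5 + 5·6^4 + 5·6^3 + 5·6^2 + 5·6 + 5. Bump = 4215755. G_5 = 4215754.
G_5 = 4215754. HB_7(4215754) = 5·7^7 + 5·7^5 + 5·7^4 + 5·7^3 + 5·7^2 + 5·7 + 4. Bump = 84073324. G_6 = 84073323.
G_6 = 84073323. HB_8(84073323) = 5·8^8 + 5·8^5 + 5·8^4 + 5·8^3 + 5·8^2 + 5·8 + 3. Bump = 1937434593. G_7 = 1937434592.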